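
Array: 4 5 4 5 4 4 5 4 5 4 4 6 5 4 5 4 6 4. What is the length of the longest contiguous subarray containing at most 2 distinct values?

11

[4] 1 distinct, len 1
[4, 5] 2 distinct, len 2
[4, 5, 4] 2 distinct, len 3
[4, 5, 4, 5] 2 distinct, len 4
[4, 5, 4, 5, 4] 2 distinct, len 5
[4, 5, 4, 5, 4, 4] 2 distinct, len 6
[4, 5, 4, 5, 4, 4, 5] 2 distinct, len 7
[4, 5, 4, 5, 4, 4, 5, 4] 2 distinct, len 8
[4, 5, 4, 5, 4, 4, 5, 4, 5] 2 distinct, len 9
[4, 5, 4, 5, 4, 4, 5, 4, 5, 4] 2 distinct, len 10
[4, 5, 4, 5, 4, 4, 5, 4, 5, 4, 4] 2 distinct, len 11
[4, 4, 6] 2 distinct, len 3
[6, 5] 2 distinct, len 2
[5, 4] 2 distinct, len 2
[5, 4, 5] 2 distinct, len 3
[5, 4, 5, 4] 2 distinct, len 4
[4, 6] 2 distinct, len 2
[4, 6, 4] 2 distinct, len 3
Longest length with ≤2 distinct: 11.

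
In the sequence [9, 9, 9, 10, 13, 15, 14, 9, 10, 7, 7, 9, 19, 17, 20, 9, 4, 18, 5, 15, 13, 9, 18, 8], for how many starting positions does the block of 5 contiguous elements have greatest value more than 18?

7

[9, 9, 9, 10, 13] → max 13
[9, 9, 10, 13, 15] → max 15
[9, 10, 13, 15, 14] → max 15
[10, 13, 15, 14, 9] → max 15
[13, 15, 14, 9, 10] → max 15
[15, 14, 9, 10, 7] → max 15
[14, 9, 10, 7, 7] → max 14
[9, 10, 7, 7, 9] → max 10
[10, 7, 7, 9, 19] → max 19  > 18 ✓
[7, 7, 9, 19, 17] → max 19  > 18 ✓
[7, 9, 19, 17, 20] → max 20  > 18 ✓
[9, 19, 17, 20, 9] → max 20  > 18 ✓
[19, 17, 20, 9, 4] → max 20  > 18 ✓
[17, 20, 9, 4, 18] → max 20  > 18 ✓
[20, 9, 4, 18, 5] → max 20  > 18 ✓
[9, 4, 18, 5, 15] → max 18
[4, 18, 5, 15, 13] → max 18
[18, 5, 15, 13, 9] → max 18
[5, 15, 13, 9, 18] → max 18
[15, 13, 9, 18, 8] → max 18
7 windows satisfy the condition.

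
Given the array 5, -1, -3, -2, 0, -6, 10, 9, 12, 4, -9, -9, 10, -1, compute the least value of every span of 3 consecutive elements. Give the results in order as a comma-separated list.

-3, -3, -3, -6, -6, -6, 9, 4, -9, -9, -9, -9

[5, -1, -3] → min -3
[-1, -3, -2] → min -3
[-3, -2, 0] → min -3
[-2, 0, -6] → min -6
[0, -6, 10] → min -6
[-6, 10, 9] → min -6
[10, 9, 12] → min 9
[9, 12, 4] → min 4
[12, 4, -9] → min -9
[4, -9, -9] → min -9
[-9, -9, 10] → min -9
[-9, 10, -1] → min -9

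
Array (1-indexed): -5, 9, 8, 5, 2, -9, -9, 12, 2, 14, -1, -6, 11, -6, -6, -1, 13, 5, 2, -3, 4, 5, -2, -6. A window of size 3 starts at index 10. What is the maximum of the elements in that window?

Elements at indices 10..12: 14, -1, -6
max(14, -1, -6) = 14

14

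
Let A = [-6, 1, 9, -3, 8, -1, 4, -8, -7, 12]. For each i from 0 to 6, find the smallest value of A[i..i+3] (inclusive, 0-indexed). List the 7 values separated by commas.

-6, -3, -3, -3, -8, -8, -8

-6 1 9 -3 → min -6
1 9 -3 8 → min -3
9 -3 8 -1 → min -3
-3 8 -1 4 → min -3
8 -1 4 -8 → min -8
-1 4 -8 -7 → min -8
4 -8 -7 12 → min -8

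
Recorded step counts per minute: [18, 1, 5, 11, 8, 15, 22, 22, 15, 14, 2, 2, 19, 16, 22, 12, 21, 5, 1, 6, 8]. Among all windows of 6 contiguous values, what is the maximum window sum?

Window sums for each of the 16 positions:
(18, 1, 5, 11, 8, 15) → sum 58
(1, 5, 11, 8, 15, 22) → sum 62
(5, 11, 8, 15, 22, 22) → sum 83
(11, 8, 15, 22, 22, 15) → sum 93
(8, 15, 22, 22, 15, 14) → sum 96
(15, 22, 22, 15, 14, 2) → sum 90
(22, 22, 15, 14, 2, 2) → sum 77
(22, 15, 14, 2, 2, 19) → sum 74
(15, 14, 2, 2, 19, 16) → sum 68
(14, 2, 2, 19, 16, 22) → sum 75
(2, 2, 19, 16, 22, 12) → sum 73
(2, 19, 16, 22, 12, 21) → sum 92
(19, 16, 22, 12, 21, 5) → sum 95
(16, 22, 12, 21, 5, 1) → sum 77
(22, 12, 21, 5, 1, 6) → sum 67
(12, 21, 5, 1, 6, 8) → sum 53
Maximum of these is 96.

96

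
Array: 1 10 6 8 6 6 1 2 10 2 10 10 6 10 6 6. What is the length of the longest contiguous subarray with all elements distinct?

[1] len 1
[1, 10] len 2
[1, 10, 6] len 3
[1, 10, 6, 8] len 4
[8, 6] len 2
[6] len 1
[6, 1] len 2
[6, 1, 2] len 3
[6, 1, 2, 10] len 4
[10, 2] len 2
[2, 10] len 2
[10] len 1
[10, 6] len 2
[6, 10] len 2
[10, 6] len 2
[6] len 1
Longest all-distinct length: 4.

4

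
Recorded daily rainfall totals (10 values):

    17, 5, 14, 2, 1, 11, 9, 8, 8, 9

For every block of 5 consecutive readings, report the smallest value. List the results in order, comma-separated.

17 5 14 2 1 → min 1
5 14 2 1 11 → min 1
14 2 1 11 9 → min 1
2 1 11 9 8 → min 1
1 11 9 8 8 → min 1
11 9 8 8 9 → min 8

1, 1, 1, 1, 1, 8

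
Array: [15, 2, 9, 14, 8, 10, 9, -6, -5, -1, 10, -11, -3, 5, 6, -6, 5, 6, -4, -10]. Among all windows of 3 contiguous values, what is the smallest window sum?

-12

[15, 2, 9] → sum 26
[2, 9, 14] → sum 25
[9, 14, 8] → sum 31
[14, 8, 10] → sum 32
[8, 10, 9] → sum 27
[10, 9, -6] → sum 13
[9, -6, -5] → sum -2
[-6, -5, -1] → sum -12
[-5, -1, 10] → sum 4
[-1, 10, -11] → sum -2
[10, -11, -3] → sum -4
[-11, -3, 5] → sum -9
[-3, 5, 6] → sum 8
[5, 6, -6] → sum 5
[6, -6, 5] → sum 5
[-6, 5, 6] → sum 5
[5, 6, -4] → sum 7
[6, -4, -10] → sum -8
Smallest of these is -12.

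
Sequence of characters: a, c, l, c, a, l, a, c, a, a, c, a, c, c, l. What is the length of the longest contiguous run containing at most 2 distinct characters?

Extend right; when distinct count exceeds 2, shrink from the left:
[a] 1 distinct, len 1
[a, c] 2 distinct, len 2
[c, l] 2 distinct, len 2
[c, l, c] 2 distinct, len 3
[c, a] 2 distinct, len 2
[a, l] 2 distinct, len 2
[a, l, a] 2 distinct, len 3
[a, c] 2 distinct, len 2
[a, c, a] 2 distinct, len 3
[a, c, a, a] 2 distinct, len 4
[a, c, a, a, c] 2 distinct, len 5
[a, c, a, a, c, a] 2 distinct, len 6
[a, c, a, a, c, a, c] 2 distinct, len 7
[a, c, a, a, c, a, c, c] 2 distinct, len 8
[c, c, l] 2 distinct, len 3
Longest length with ≤2 distinct: 8.

8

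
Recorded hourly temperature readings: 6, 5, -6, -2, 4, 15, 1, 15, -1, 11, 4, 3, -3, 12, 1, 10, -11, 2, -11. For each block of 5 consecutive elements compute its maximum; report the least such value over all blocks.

6

6 5 -6 -2 4 → max 6
5 -6 -2 4 15 → max 15
-6 -2 4 15 1 → max 15
-2 4 15 1 15 → max 15
4 15 1 15 -1 → max 15
15 1 15 -1 11 → max 15
1 15 -1 11 4 → max 15
15 -1 11 4 3 → max 15
-1 11 4 3 -3 → max 11
11 4 3 -3 12 → max 12
4 3 -3 12 1 → max 12
3 -3 12 1 10 → max 12
-3 12 1 10 -11 → max 12
12 1 10 -11 2 → max 12
1 10 -11 2 -11 → max 10
Least of these is 6.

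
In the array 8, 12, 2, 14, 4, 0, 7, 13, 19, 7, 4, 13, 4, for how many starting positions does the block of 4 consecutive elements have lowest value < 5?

9

[8, 12, 2, 14] → min 2  < 5 ✓
[12, 2, 14, 4] → min 2  < 5 ✓
[2, 14, 4, 0] → min 0  < 5 ✓
[14, 4, 0, 7] → min 0  < 5 ✓
[4, 0, 7, 13] → min 0  < 5 ✓
[0, 7, 13, 19] → min 0  < 5 ✓
[7, 13, 19, 7] → min 7
[13, 19, 7, 4] → min 4  < 5 ✓
[19, 7, 4, 13] → min 4  < 5 ✓
[7, 4, 13, 4] → min 4  < 5 ✓
9 windows satisfy the condition.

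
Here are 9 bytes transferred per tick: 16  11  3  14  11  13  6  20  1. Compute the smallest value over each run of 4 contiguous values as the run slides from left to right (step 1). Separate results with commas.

Sliding a size-4 window across the 9 values:
[16, 11, 3, 14] → min 3
[11, 3, 14, 11] → min 3
[3, 14, 11, 13] → min 3
[14, 11, 13, 6] → min 6
[11, 13, 6, 20] → min 6
[13, 6, 20, 1] → min 1

3, 3, 3, 6, 6, 1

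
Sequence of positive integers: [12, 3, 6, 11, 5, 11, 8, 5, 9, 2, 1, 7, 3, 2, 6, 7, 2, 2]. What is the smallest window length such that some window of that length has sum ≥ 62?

Extend right; whenever the sum reaches 62, record the length and shrink from the left:
add 12: running sum 12 < 62
add 3: running sum 15 < 62
add 6: running sum 21 < 62
add 11: running sum 32 < 62
add 5: running sum 37 < 62
add 11: running sum 48 < 62
add 8: running sum 56 < 62
add 5: running sum 61 < 62
add 9: shortest ending here [12, 3, 6, 11, 5, 11, 8, 5, 9] sum 70, len 9
add 2: shortest ending here [12, 3, 6, 11, 5, 11, 8, 5, 9, 2] sum 72, len 10
add 1: shortest ending here [12, 3, 6, 11, 5, 11, 8, 5, 9, 2, 1] sum 73, len 11
add 7: shortest ending here [6, 11, 5, 11, 8, 5, 9, 2, 1, 7] sum 65, len 10
add 3: shortest ending here [11, 5, 11, 8, 5, 9, 2, 1, 7, 3] sum 62, len 10
add 2: shortest ending here [11, 5, 11, 8, 5, 9, 2, 1, 7, 3, 2] sum 64, len 11
add 6: shortest ending here [11, 5, 11, 8, 5, 9, 2, 1, 7, 3, 2, 6] sum 70, len 12
add 7: shortest ending here [5, 11, 8, 5, 9, 2, 1, 7, 3, 2, 6, 7] sum 66, len 12
add 2: shortest ending here [11, 8, 5, 9, 2, 1, 7, 3, 2, 6, 7, 2] sum 63, len 12
add 2: shortest ending here [11, 8, 5, 9, 2, 1, 7, 3, 2, 6, 7, 2, 2] sum 65, len 13
Shortest qualifying length: 9.

9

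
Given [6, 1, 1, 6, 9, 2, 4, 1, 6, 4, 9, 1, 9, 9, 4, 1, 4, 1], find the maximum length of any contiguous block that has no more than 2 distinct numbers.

4

add 6: window [6] (1 distinct), len 1
add 1: window [6, 1] (2 distinct), len 2
add 1: window [6, 1, 1] (2 distinct), len 3
add 6: window [6, 1, 1, 6] (2 distinct), len 4
add 9: window [6, 9] (2 distinct), len 2
add 2: window [9, 2] (2 distinct), len 2
add 4: window [2, 4] (2 distinct), len 2
add 1: window [4, 1] (2 distinct), len 2
add 6: window [1, 6] (2 distinct), len 2
add 4: window [6, 4] (2 distinct), len 2
add 9: window [4, 9] (2 distinct), len 2
add 1: window [9, 1] (2 distinct), len 2
add 9: window [9, 1, 9] (2 distinct), len 3
add 9: window [9, 1, 9, 9] (2 distinct), len 4
add 4: window [9, 9, 4] (2 distinct), len 3
add 1: window [4, 1] (2 distinct), len 2
add 4: window [4, 1, 4] (2 distinct), len 3
add 1: window [4, 1, 4, 1] (2 distinct), len 4
Longest length with ≤2 distinct: 4.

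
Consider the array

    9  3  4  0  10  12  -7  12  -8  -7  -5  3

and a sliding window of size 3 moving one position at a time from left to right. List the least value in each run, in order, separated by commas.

(9, 3, 4) → min 3
(3, 4, 0) → min 0
(4, 0, 10) → min 0
(0, 10, 12) → min 0
(10, 12, -7) → min -7
(12, -7, 12) → min -7
(-7, 12, -8) → min -8
(12, -8, -7) → min -8
(-8, -7, -5) → min -8
(-7, -5, 3) → min -7

3, 0, 0, 0, -7, -7, -8, -8, -8, -7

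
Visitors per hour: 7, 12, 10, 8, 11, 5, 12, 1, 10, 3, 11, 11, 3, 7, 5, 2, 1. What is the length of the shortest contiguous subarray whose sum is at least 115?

add 7: running sum 7 < 115
add 12: running sum 19 < 115
add 10: running sum 29 < 115
add 8: running sum 37 < 115
add 11: running sum 48 < 115
add 5: running sum 53 < 115
add 12: running sum 65 < 115
add 1: running sum 66 < 115
add 10: running sum 76 < 115
add 3: running sum 79 < 115
add 11: running sum 90 < 115
add 11: running sum 101 < 115
add 3: running sum 104 < 115
add 7: running sum 111 < 115
add 5: shortest ending here [7, 12, 10, 8, 11, 5, 12, 1, 10, 3, 11, 11, 3, 7, 5] sum 116, len 15
add 2: shortest ending here [7, 12, 10, 8, 11, 5, 12, 1, 10, 3, 11, 11, 3, 7, 5, 2] sum 118, len 16
add 1: shortest ending here [7, 12, 10, 8, 11, 5, 12, 1, 10, 3, 11, 11, 3, 7, 5, 2, 1] sum 119, len 17
Shortest qualifying length: 15.

15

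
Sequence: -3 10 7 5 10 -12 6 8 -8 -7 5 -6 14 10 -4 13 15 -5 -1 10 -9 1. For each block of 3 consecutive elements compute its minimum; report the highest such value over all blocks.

5

[-3, 10, 7] → min -3
[10, 7, 5] → min 5
[7, 5, 10] → min 5
[5, 10, -12] → min -12
[10, -12, 6] → min -12
[-12, 6, 8] → min -12
[6, 8, -8] → min -8
[8, -8, -7] → min -8
[-8, -7, 5] → min -8
[-7, 5, -6] → min -7
[5, -6, 14] → min -6
[-6, 14, 10] → min -6
[14, 10, -4] → min -4
[10, -4, 13] → min -4
[-4, 13, 15] → min -4
[13, 15, -5] → min -5
[15, -5, -1] → min -5
[-5, -1, 10] → min -5
[-1, 10, -9] → min -9
[10, -9, 1] → min -9
Highest of these is 5.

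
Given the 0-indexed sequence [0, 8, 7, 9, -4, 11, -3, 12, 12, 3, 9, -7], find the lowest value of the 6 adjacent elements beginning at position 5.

-3

Elements at indices 5..10: 11, -3, 12, 12, 3, 9
min(11, -3, 12, 12, 3, 9) = -3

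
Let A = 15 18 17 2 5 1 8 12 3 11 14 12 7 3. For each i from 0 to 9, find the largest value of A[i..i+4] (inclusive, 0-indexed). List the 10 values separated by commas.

18, 18, 17, 12, 12, 12, 14, 14, 14, 14

15 18 17 2 5 → max 18
18 17 2 5 1 → max 18
17 2 5 1 8 → max 17
2 5 1 8 12 → max 12
5 1 8 12 3 → max 12
1 8 12 3 11 → max 12
8 12 3 11 14 → max 14
12 3 11 14 12 → max 14
3 11 14 12 7 → max 14
11 14 12 7 3 → max 14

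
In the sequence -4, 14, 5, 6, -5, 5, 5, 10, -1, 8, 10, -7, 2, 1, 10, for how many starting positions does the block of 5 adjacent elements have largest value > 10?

-4 14 5 6 -5 → max 14  > 10 ✓
14 5 6 -5 5 → max 14  > 10 ✓
5 6 -5 5 5 → max 6
6 -5 5 5 10 → max 10
-5 5 5 10 -1 → max 10
5 5 10 -1 8 → max 10
5 10 -1 8 10 → max 10
10 -1 8 10 -7 → max 10
-1 8 10 -7 2 → max 10
8 10 -7 2 1 → max 10
10 -7 2 1 10 → max 10
2 windows satisfy the condition.

2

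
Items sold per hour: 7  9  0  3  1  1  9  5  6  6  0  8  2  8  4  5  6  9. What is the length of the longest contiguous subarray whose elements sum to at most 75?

16

Extend to the right; shrink from the left whenever the sum exceeds 75:
add 7: [7] sum 7, len 1
add 9: [7, 9] sum 16, len 2
add 0: [7, 9, 0] sum 16, len 3
add 3: [7, 9, 0, 3] sum 19, len 4
add 1: [7, 9, 0, 3, 1] sum 20, len 5
add 1: [7, 9, 0, 3, 1, 1] sum 21, len 6
add 9: [7, 9, 0, 3, 1, 1, 9] sum 30, len 7
add 5: [7, 9, 0, 3, 1, 1, 9, 5] sum 35, len 8
add 6: [7, 9, 0, 3, 1, 1, 9, 5, 6] sum 41, len 9
add 6: [7, 9, 0, 3, 1, 1, 9, 5, 6, 6] sum 47, len 10
add 0: [7, 9, 0, 3, 1, 1, 9, 5, 6, 6, 0] sum 47, len 11
add 8: [7, 9, 0, 3, 1, 1, 9, 5, 6, 6, 0, 8] sum 55, len 12
add 2: [7, 9, 0, 3, 1, 1, 9, 5, 6, 6, 0, 8, 2] sum 57, len 13
add 8: [7, 9, 0, 3, 1, 1, 9, 5, 6, 6, 0, 8, 2, 8] sum 65, len 14
add 4: [7, 9, 0, 3, 1, 1, 9, 5, 6, 6, 0, 8, 2, 8, 4] sum 69, len 15
add 5: [7, 9, 0, 3, 1, 1, 9, 5, 6, 6, 0, 8, 2, 8, 4, 5] sum 74, len 16
add 6: [9, 0, 3, 1, 1, 9, 5, 6, 6, 0, 8, 2, 8, 4, 5, 6] sum 73, len 16
add 9: [0, 3, 1, 1, 9, 5, 6, 6, 0, 8, 2, 8, 4, 5, 6, 9] sum 73, len 16
Longest length seen: 16.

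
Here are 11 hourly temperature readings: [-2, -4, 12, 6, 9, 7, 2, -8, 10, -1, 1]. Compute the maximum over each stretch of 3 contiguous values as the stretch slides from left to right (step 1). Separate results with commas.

12, 12, 12, 9, 9, 7, 10, 10, 10

-2 -4 12 → max 12
-4 12 6 → max 12
12 6 9 → max 12
6 9 7 → max 9
9 7 2 → max 9
7 2 -8 → max 7
2 -8 10 → max 10
-8 10 -1 → max 10
10 -1 1 → max 10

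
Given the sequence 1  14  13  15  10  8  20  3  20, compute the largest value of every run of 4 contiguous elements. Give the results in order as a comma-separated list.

(1, 14, 13, 15) → max 15
(14, 13, 15, 10) → max 15
(13, 15, 10, 8) → max 15
(15, 10, 8, 20) → max 20
(10, 8, 20, 3) → max 20
(8, 20, 3, 20) → max 20

15, 15, 15, 20, 20, 20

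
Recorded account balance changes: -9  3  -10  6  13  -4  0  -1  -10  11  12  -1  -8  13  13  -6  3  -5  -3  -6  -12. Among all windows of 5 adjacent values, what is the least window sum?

-23

-9 3 -10 6 13 → sum 3
3 -10 6 13 -4 → sum 8
-10 6 13 -4 0 → sum 5
6 13 -4 0 -1 → sum 14
13 -4 0 -1 -10 → sum -2
-4 0 -1 -10 11 → sum -4
0 -1 -10 11 12 → sum 12
-1 -10 11 12 -1 → sum 11
-10 11 12 -1 -8 → sum 4
11 12 -1 -8 13 → sum 27
12 -1 -8 13 13 → sum 29
-1 -8 13 13 -6 → sum 11
-8 13 13 -6 3 → sum 15
13 13 -6 3 -5 → sum 18
13 -6 3 -5 -3 → sum 2
-6 3 -5 -3 -6 → sum -17
3 -5 -3 -6 -12 → sum -23
Least of these is -23.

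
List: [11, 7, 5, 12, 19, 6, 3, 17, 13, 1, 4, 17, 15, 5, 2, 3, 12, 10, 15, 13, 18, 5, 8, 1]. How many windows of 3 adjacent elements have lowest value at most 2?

11 7 5 → min 5
7 5 12 → min 5
5 12 19 → min 5
12 19 6 → min 6
19 6 3 → min 3
6 3 17 → min 3
3 17 13 → min 3
17 13 1 → min 1  ≤ 2 ✓
13 1 4 → min 1  ≤ 2 ✓
1 4 17 → min 1  ≤ 2 ✓
4 17 15 → min 4
17 15 5 → min 5
15 5 2 → min 2  ≤ 2 ✓
5 2 3 → min 2  ≤ 2 ✓
2 3 12 → min 2  ≤ 2 ✓
3 12 10 → min 3
12 10 15 → min 10
10 15 13 → min 10
15 13 18 → min 13
13 18 5 → min 5
18 5 8 → min 5
5 8 1 → min 1  ≤ 2 ✓
7 windows satisfy the condition.

7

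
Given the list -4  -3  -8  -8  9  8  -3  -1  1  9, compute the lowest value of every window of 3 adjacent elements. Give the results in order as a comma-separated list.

[-4, -3, -8] → min -8
[-3, -8, -8] → min -8
[-8, -8, 9] → min -8
[-8, 9, 8] → min -8
[9, 8, -3] → min -3
[8, -3, -1] → min -3
[-3, -1, 1] → min -3
[-1, 1, 9] → min -1

-8, -8, -8, -8, -3, -3, -3, -1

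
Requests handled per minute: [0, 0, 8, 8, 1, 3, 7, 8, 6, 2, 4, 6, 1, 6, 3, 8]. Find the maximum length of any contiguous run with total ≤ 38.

9

add 0: [0] sum 0, len 1
add 0: [0, 0] sum 0, len 2
add 8: [0, 0, 8] sum 8, len 3
add 8: [0, 0, 8, 8] sum 16, len 4
add 1: [0, 0, 8, 8, 1] sum 17, len 5
add 3: [0, 0, 8, 8, 1, 3] sum 20, len 6
add 7: [0, 0, 8, 8, 1, 3, 7] sum 27, len 7
add 8: [0, 0, 8, 8, 1, 3, 7, 8] sum 35, len 8
add 6: [8, 1, 3, 7, 8, 6] sum 33, len 6
add 2: [8, 1, 3, 7, 8, 6, 2] sum 35, len 7
add 4: [1, 3, 7, 8, 6, 2, 4] sum 31, len 7
add 6: [1, 3, 7, 8, 6, 2, 4, 6] sum 37, len 8
add 1: [1, 3, 7, 8, 6, 2, 4, 6, 1] sum 38, len 9
add 6: [8, 6, 2, 4, 6, 1, 6] sum 33, len 7
add 3: [8, 6, 2, 4, 6, 1, 6, 3] sum 36, len 8
add 8: [6, 2, 4, 6, 1, 6, 3, 8] sum 36, len 8
Longest length seen: 9.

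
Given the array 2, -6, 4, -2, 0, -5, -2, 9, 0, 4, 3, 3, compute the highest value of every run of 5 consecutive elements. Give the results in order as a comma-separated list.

4, 4, 4, 9, 9, 9, 9, 9

[2, -6, 4, -2, 0] → max 4
[-6, 4, -2, 0, -5] → max 4
[4, -2, 0, -5, -2] → max 4
[-2, 0, -5, -2, 9] → max 9
[0, -5, -2, 9, 0] → max 9
[-5, -2, 9, 0, 4] → max 9
[-2, 9, 0, 4, 3] → max 9
[9, 0, 4, 3, 3] → max 9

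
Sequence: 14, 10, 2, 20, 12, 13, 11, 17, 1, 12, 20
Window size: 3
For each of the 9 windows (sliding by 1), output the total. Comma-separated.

[14, 10, 2] → sum 26
[10, 2, 20] → sum 32
[2, 20, 12] → sum 34
[20, 12, 13] → sum 45
[12, 13, 11] → sum 36
[13, 11, 17] → sum 41
[11, 17, 1] → sum 29
[17, 1, 12] → sum 30
[1, 12, 20] → sum 33

26, 32, 34, 45, 36, 41, 29, 30, 33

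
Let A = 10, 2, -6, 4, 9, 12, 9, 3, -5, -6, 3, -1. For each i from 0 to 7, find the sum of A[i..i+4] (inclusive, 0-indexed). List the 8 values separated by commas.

19, 21, 28, 37, 28, 13, 4, -6

[10, 2, -6, 4, 9] → sum 19
[2, -6, 4, 9, 12] → sum 21
[-6, 4, 9, 12, 9] → sum 28
[4, 9, 12, 9, 3] → sum 37
[9, 12, 9, 3, -5] → sum 28
[12, 9, 3, -5, -6] → sum 13
[9, 3, -5, -6, 3] → sum 4
[3, -5, -6, 3, -1] → sum -6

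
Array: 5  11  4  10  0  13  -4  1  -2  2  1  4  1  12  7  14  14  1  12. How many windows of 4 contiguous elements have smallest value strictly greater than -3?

12

[5, 11, 4, 10] → min 4  > -3 ✓
[11, 4, 10, 0] → min 0  > -3 ✓
[4, 10, 0, 13] → min 0  > -3 ✓
[10, 0, 13, -4] → min -4
[0, 13, -4, 1] → min -4
[13, -4, 1, -2] → min -4
[-4, 1, -2, 2] → min -4
[1, -2, 2, 1] → min -2  > -3 ✓
[-2, 2, 1, 4] → min -2  > -3 ✓
[2, 1, 4, 1] → min 1  > -3 ✓
[1, 4, 1, 12] → min 1  > -3 ✓
[4, 1, 12, 7] → min 1  > -3 ✓
[1, 12, 7, 14] → min 1  > -3 ✓
[12, 7, 14, 14] → min 7  > -3 ✓
[7, 14, 14, 1] → min 1  > -3 ✓
[14, 14, 1, 12] → min 1  > -3 ✓
12 windows satisfy the condition.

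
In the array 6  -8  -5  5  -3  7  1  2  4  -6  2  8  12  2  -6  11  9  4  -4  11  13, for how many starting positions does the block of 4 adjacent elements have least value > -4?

6 -8 -5 5 → min -8
-8 -5 5 -3 → min -8
-5 5 -3 7 → min -5
5 -3 7 1 → min -3  > -4 ✓
-3 7 1 2 → min -3  > -4 ✓
7 1 2 4 → min 1  > -4 ✓
1 2 4 -6 → min -6
2 4 -6 2 → min -6
4 -6 2 8 → min -6
-6 2 8 12 → min -6
2 8 12 2 → min 2  > -4 ✓
8 12 2 -6 → min -6
12 2 -6 11 → min -6
2 -6 11 9 → min -6
-6 11 9 4 → min -6
11 9 4 -4 → min -4
9 4 -4 11 → min -4
4 -4 11 13 → min -4
4 windows satisfy the condition.

4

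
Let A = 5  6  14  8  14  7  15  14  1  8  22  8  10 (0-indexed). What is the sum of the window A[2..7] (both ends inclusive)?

Elements at indices 2..7: 14, 8, 14, 7, 15, 14
sum(14, 8, 14, 7, 15, 14) = 72

72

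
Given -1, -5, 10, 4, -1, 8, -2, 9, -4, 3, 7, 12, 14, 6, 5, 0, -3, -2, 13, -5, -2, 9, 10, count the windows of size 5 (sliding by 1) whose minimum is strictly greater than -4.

8

-1 -5 10 4 -1 → min -5
-5 10 4 -1 8 → min -5
10 4 -1 8 -2 → min -2  > -4 ✓
4 -1 8 -2 9 → min -2  > -4 ✓
-1 8 -2 9 -4 → min -4
8 -2 9 -4 3 → min -4
-2 9 -4 3 7 → min -4
9 -4 3 7 12 → min -4
-4 3 7 12 14 → min -4
3 7 12 14 6 → min 3  > -4 ✓
7 12 14 6 5 → min 5  > -4 ✓
12 14 6 5 0 → min 0  > -4 ✓
14 6 5 0 -3 → min -3  > -4 ✓
6 5 0 -3 -2 → min -3  > -4 ✓
5 0 -3 -2 13 → min -3  > -4 ✓
0 -3 -2 13 -5 → min -5
-3 -2 13 -5 -2 → min -5
-2 13 -5 -2 9 → min -5
13 -5 -2 9 10 → min -5
8 windows satisfy the condition.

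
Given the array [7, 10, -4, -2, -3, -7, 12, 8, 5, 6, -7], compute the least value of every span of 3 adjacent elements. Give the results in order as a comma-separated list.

-4, -4, -4, -7, -7, -7, 5, 5, -7

Sliding a size-3 window across the 11 values:
7 10 -4 → min -4
10 -4 -2 → min -4
-4 -2 -3 → min -4
-2 -3 -7 → min -7
-3 -7 12 → min -7
-7 12 8 → min -7
12 8 5 → min 5
8 5 6 → min 5
5 6 -7 → min -7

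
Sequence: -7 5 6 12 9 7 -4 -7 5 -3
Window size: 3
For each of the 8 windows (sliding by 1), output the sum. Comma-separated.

4, 23, 27, 28, 12, -4, -6, -5

Sliding a size-3 window across the 10 values:
[-7, 5, 6] → sum 4
[5, 6, 12] → sum 23
[6, 12, 9] → sum 27
[12, 9, 7] → sum 28
[9, 7, -4] → sum 12
[7, -4, -7] → sum -4
[-4, -7, 5] → sum -6
[-7, 5, -3] → sum -5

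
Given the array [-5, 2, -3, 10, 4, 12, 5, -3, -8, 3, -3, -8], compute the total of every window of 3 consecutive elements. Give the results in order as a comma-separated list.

-6, 9, 11, 26, 21, 14, -6, -8, -8, -8

Sliding a size-3 window across the 12 values:
[-5, 2, -3] → sum -6
[2, -3, 10] → sum 9
[-3, 10, 4] → sum 11
[10, 4, 12] → sum 26
[4, 12, 5] → sum 21
[12, 5, -3] → sum 14
[5, -3, -8] → sum -6
[-3, -8, 3] → sum -8
[-8, 3, -3] → sum -8
[3, -3, -8] → sum -8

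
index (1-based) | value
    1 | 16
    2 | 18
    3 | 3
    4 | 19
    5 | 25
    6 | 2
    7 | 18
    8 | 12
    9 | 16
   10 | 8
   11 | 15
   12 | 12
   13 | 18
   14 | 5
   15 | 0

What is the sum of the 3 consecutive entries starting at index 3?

47

Elements at indices 3..5: 3, 19, 25
sum(3, 19, 25) = 47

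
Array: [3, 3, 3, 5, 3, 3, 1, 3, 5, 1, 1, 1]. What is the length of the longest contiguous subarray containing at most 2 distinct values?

6

Extend right; when distinct count exceeds 2, shrink from the left:
add 3: window [3] (1 distinct), len 1
add 3: window [3, 3] (1 distinct), len 2
add 3: window [3, 3, 3] (1 distinct), len 3
add 5: window [3, 3, 3, 5] (2 distinct), len 4
add 3: window [3, 3, 3, 5, 3] (2 distinct), len 5
add 3: window [3, 3, 3, 5, 3, 3] (2 distinct), len 6
add 1: window [3, 3, 1] (2 distinct), len 3
add 3: window [3, 3, 1, 3] (2 distinct), len 4
add 5: window [3, 5] (2 distinct), len 2
add 1: window [5, 1] (2 distinct), len 2
add 1: window [5, 1, 1] (2 distinct), len 3
add 1: window [5, 1, 1, 1] (2 distinct), len 4
Longest length with ≤2 distinct: 6.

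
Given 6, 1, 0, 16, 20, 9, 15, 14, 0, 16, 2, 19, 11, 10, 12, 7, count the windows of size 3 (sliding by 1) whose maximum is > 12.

11

6 1 0 → max 6
1 0 16 → max 16  > 12 ✓
0 16 20 → max 20  > 12 ✓
16 20 9 → max 20  > 12 ✓
20 9 15 → max 20  > 12 ✓
9 15 14 → max 15  > 12 ✓
15 14 0 → max 15  > 12 ✓
14 0 16 → max 16  > 12 ✓
0 16 2 → max 16  > 12 ✓
16 2 19 → max 19  > 12 ✓
2 19 11 → max 19  > 12 ✓
19 11 10 → max 19  > 12 ✓
11 10 12 → max 12
10 12 7 → max 12
11 windows satisfy the condition.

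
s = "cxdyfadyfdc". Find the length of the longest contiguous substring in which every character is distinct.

6

[c] len 1
[c, x] len 2
[c, x, d] len 3
[c, x, d, y] len 4
[c, x, d, y, f] len 5
[c, x, d, y, f, a] len 6
[y, f, a, d] len 4
[f, a, d, y] len 4
[a, d, y, f] len 4
[y, f, d] len 3
[y, f, d, c] len 4
Longest all-distinct length: 6.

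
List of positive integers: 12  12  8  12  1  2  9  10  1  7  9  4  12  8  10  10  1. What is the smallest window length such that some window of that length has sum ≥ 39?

4

add 12: running sum 12 < 39
add 12: running sum 24 < 39
add 8: running sum 32 < 39
end 3: [12, 12, 8, 12] sum 44, len 4
end 4: [12, 12, 8, 12, 1] sum 45, len 5
end 5: [12, 12, 8, 12, 1, 2] sum 47, len 6
end 6: [12, 8, 12, 1, 2, 9] sum 44, len 6
end 7: [8, 12, 1, 2, 9, 10] sum 42, len 6
end 8: [8, 12, 1, 2, 9, 10, 1] sum 43, len 7
end 9: [12, 1, 2, 9, 10, 1, 7] sum 42, len 7
end 10: [1, 2, 9, 10, 1, 7, 9] sum 39, len 7
end 11: [9, 10, 1, 7, 9, 4] sum 40, len 6
end 12: [10, 1, 7, 9, 4, 12] sum 43, len 6
end 13: [7, 9, 4, 12, 8] sum 40, len 5
end 14: [9, 4, 12, 8, 10] sum 43, len 5
end 15: [12, 8, 10, 10] sum 40, len 4
end 16: [12, 8, 10, 10, 1] sum 41, len 5
Shortest qualifying length: 4.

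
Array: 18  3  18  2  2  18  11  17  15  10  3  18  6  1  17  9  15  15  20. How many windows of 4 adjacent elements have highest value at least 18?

18 3 18 2 → max 18  ≥ 18 ✓
3 18 2 2 → max 18  ≥ 18 ✓
18 2 2 18 → max 18  ≥ 18 ✓
2 2 18 11 → max 18  ≥ 18 ✓
2 18 11 17 → max 18  ≥ 18 ✓
18 11 17 15 → max 18  ≥ 18 ✓
11 17 15 10 → max 17
17 15 10 3 → max 17
15 10 3 18 → max 18  ≥ 18 ✓
10 3 18 6 → max 18  ≥ 18 ✓
3 18 6 1 → max 18  ≥ 18 ✓
18 6 1 17 → max 18  ≥ 18 ✓
6 1 17 9 → max 17
1 17 9 15 → max 17
17 9 15 15 → max 17
9 15 15 20 → max 20  ≥ 18 ✓
11 windows satisfy the condition.

11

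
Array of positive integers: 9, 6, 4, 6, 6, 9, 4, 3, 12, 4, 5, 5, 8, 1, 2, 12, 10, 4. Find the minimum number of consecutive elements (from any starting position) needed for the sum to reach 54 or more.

9

add 9: running sum 9 < 54
add 6: running sum 15 < 54
add 4: running sum 19 < 54
add 6: running sum 25 < 54
add 6: running sum 31 < 54
add 9: running sum 40 < 54
add 4: running sum 44 < 54
add 3: running sum 47 < 54
end 8: [9, 6, 4, 6, 6, 9, 4, 3, 12] sum 59, len 9
end 9: [6, 4, 6, 6, 9, 4, 3, 12, 4] sum 54, len 9
end 10: [6, 4, 6, 6, 9, 4, 3, 12, 4, 5] sum 59, len 10
end 11: [6, 6, 9, 4, 3, 12, 4, 5, 5] sum 54, len 9
end 12: [6, 9, 4, 3, 12, 4, 5, 5, 8] sum 56, len 9
end 13: [6, 9, 4, 3, 12, 4, 5, 5, 8, 1] sum 57, len 10
end 14: [6, 9, 4, 3, 12, 4, 5, 5, 8, 1, 2] sum 59, len 11
end 15: [4, 3, 12, 4, 5, 5, 8, 1, 2, 12] sum 56, len 10
end 16: [12, 4, 5, 5, 8, 1, 2, 12, 10] sum 59, len 9
end 17: [12, 4, 5, 5, 8, 1, 2, 12, 10, 4] sum 63, len 10
Shortest qualifying length: 9.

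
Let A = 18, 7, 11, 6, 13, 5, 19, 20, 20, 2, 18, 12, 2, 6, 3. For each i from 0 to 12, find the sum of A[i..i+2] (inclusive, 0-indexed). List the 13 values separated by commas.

36, 24, 30, 24, 37, 44, 59, 42, 40, 32, 32, 20, 11

[18, 7, 11] → sum 36
[7, 11, 6] → sum 24
[11, 6, 13] → sum 30
[6, 13, 5] → sum 24
[13, 5, 19] → sum 37
[5, 19, 20] → sum 44
[19, 20, 20] → sum 59
[20, 20, 2] → sum 42
[20, 2, 18] → sum 40
[2, 18, 12] → sum 32
[18, 12, 2] → sum 32
[12, 2, 6] → sum 20
[2, 6, 3] → sum 11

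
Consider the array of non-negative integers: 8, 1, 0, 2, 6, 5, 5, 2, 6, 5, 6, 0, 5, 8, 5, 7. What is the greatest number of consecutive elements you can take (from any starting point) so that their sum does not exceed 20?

[8] sum 8 len 1
[8, 1] sum 9 len 2
[8, 1, 0] sum 9 len 3
[8, 1, 0, 2] sum 11 len 4
[8, 1, 0, 2, 6] sum 17 len 5
[1, 0, 2, 6, 5] sum 14 len 5
[1, 0, 2, 6, 5, 5] sum 19 len 6
[0, 2, 6, 5, 5, 2] sum 20 len 6
[5, 5, 2, 6] sum 18 len 4
[5, 2, 6, 5] sum 18 len 4
[2, 6, 5, 6] sum 19 len 4
[2, 6, 5, 6, 0] sum 19 len 5
[5, 6, 0, 5] sum 16 len 4
[6, 0, 5, 8] sum 19 len 4
[0, 5, 8, 5] sum 18 len 4
[8, 5, 7] sum 20 len 3
Longest length seen: 6.

6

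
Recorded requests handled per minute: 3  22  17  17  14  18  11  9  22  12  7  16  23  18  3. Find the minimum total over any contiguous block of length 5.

61

[3, 22, 17, 17, 14] → sum 73
[22, 17, 17, 14, 18] → sum 88
[17, 17, 14, 18, 11] → sum 77
[17, 14, 18, 11, 9] → sum 69
[14, 18, 11, 9, 22] → sum 74
[18, 11, 9, 22, 12] → sum 72
[11, 9, 22, 12, 7] → sum 61
[9, 22, 12, 7, 16] → sum 66
[22, 12, 7, 16, 23] → sum 80
[12, 7, 16, 23, 18] → sum 76
[7, 16, 23, 18, 3] → sum 67
Minimum of these is 61.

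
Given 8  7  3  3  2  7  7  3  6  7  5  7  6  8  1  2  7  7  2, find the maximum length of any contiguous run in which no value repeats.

6

[8] len 1
[8, 7] len 2
[8, 7, 3] len 3
[3] len 1
[3, 2] len 2
[3, 2, 7] len 3
[7] len 1
[7, 3] len 2
[7, 3, 6] len 3
[3, 6, 7] len 3
[3, 6, 7, 5] len 4
[5, 7] len 2
[5, 7, 6] len 3
[5, 7, 6, 8] len 4
[5, 7, 6, 8, 1] len 5
[5, 7, 6, 8, 1, 2] len 6
[6, 8, 1, 2, 7] len 5
[7] len 1
[7, 2] len 2
Longest all-distinct length: 6.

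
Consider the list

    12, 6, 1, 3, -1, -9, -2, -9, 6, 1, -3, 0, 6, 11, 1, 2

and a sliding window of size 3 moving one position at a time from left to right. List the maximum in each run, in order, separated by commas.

(12, 6, 1) → max 12
(6, 1, 3) → max 6
(1, 3, -1) → max 3
(3, -1, -9) → max 3
(-1, -9, -2) → max -1
(-9, -2, -9) → max -2
(-2, -9, 6) → max 6
(-9, 6, 1) → max 6
(6, 1, -3) → max 6
(1, -3, 0) → max 1
(-3, 0, 6) → max 6
(0, 6, 11) → max 11
(6, 11, 1) → max 11
(11, 1, 2) → max 11

12, 6, 3, 3, -1, -2, 6, 6, 6, 1, 6, 11, 11, 11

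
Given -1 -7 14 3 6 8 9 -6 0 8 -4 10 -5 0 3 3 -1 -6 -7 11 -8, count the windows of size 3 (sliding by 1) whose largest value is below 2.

(-1, -7, 14) → max 14
(-7, 14, 3) → max 14
(14, 3, 6) → max 14
(3, 6, 8) → max 8
(6, 8, 9) → max 9
(8, 9, -6) → max 9
(9, -6, 0) → max 9
(-6, 0, 8) → max 8
(0, 8, -4) → max 8
(8, -4, 10) → max 10
(-4, 10, -5) → max 10
(10, -5, 0) → max 10
(-5, 0, 3) → max 3
(0, 3, 3) → max 3
(3, 3, -1) → max 3
(3, -1, -6) → max 3
(-1, -6, -7) → max -1  < 2 ✓
(-6, -7, 11) → max 11
(-7, 11, -8) → max 11
1 window satisfy the condition.

1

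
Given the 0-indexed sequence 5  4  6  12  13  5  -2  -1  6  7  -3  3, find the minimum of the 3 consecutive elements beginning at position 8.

Elements at indices 8..10: 6, 7, -3
min(6, 7, -3) = -3

-3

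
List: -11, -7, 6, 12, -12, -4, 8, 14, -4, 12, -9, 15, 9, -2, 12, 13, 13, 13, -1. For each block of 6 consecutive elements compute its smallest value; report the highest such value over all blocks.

[-11, -7, 6, 12, -12, -4] → min -12
[-7, 6, 12, -12, -4, 8] → min -12
[6, 12, -12, -4, 8, 14] → min -12
[12, -12, -4, 8, 14, -4] → min -12
[-12, -4, 8, 14, -4, 12] → min -12
[-4, 8, 14, -4, 12, -9] → min -9
[8, 14, -4, 12, -9, 15] → min -9
[14, -4, 12, -9, 15, 9] → min -9
[-4, 12, -9, 15, 9, -2] → min -9
[12, -9, 15, 9, -2, 12] → min -9
[-9, 15, 9, -2, 12, 13] → min -9
[15, 9, -2, 12, 13, 13] → min -2
[9, -2, 12, 13, 13, 13] → min -2
[-2, 12, 13, 13, 13, -1] → min -2
Highest of these is -2.

-2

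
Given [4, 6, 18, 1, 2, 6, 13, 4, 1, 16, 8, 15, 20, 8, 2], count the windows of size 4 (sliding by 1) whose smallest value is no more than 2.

10

(4, 6, 18, 1) → min 1  ≤ 2 ✓
(6, 18, 1, 2) → min 1  ≤ 2 ✓
(18, 1, 2, 6) → min 1  ≤ 2 ✓
(1, 2, 6, 13) → min 1  ≤ 2 ✓
(2, 6, 13, 4) → min 2  ≤ 2 ✓
(6, 13, 4, 1) → min 1  ≤ 2 ✓
(13, 4, 1, 16) → min 1  ≤ 2 ✓
(4, 1, 16, 8) → min 1  ≤ 2 ✓
(1, 16, 8, 15) → min 1  ≤ 2 ✓
(16, 8, 15, 20) → min 8
(8, 15, 20, 8) → min 8
(15, 20, 8, 2) → min 2  ≤ 2 ✓
10 windows satisfy the condition.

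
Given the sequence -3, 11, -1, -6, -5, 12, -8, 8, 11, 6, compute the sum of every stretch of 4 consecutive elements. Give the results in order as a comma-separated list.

1, -1, 0, -7, 7, 23, 17

(-3, 11, -1, -6) → sum 1
(11, -1, -6, -5) → sum -1
(-1, -6, -5, 12) → sum 0
(-6, -5, 12, -8) → sum -7
(-5, 12, -8, 8) → sum 7
(12, -8, 8, 11) → sum 23
(-8, 8, 11, 6) → sum 17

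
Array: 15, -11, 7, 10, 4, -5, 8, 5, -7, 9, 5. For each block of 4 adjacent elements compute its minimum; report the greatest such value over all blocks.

Window mins for each of the 8 positions:
(15, -11, 7, 10) → min -11
(-11, 7, 10, 4) → min -11
(7, 10, 4, -5) → min -5
(10, 4, -5, 8) → min -5
(4, -5, 8, 5) → min -5
(-5, 8, 5, -7) → min -7
(8, 5, -7, 9) → min -7
(5, -7, 9, 5) → min -7
Greatest of these is -5.

-5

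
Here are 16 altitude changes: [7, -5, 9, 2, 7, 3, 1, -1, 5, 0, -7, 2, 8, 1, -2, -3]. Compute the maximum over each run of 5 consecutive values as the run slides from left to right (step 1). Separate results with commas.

[7, -5, 9, 2, 7] → max 9
[-5, 9, 2, 7, 3] → max 9
[9, 2, 7, 3, 1] → max 9
[2, 7, 3, 1, -1] → max 7
[7, 3, 1, -1, 5] → max 7
[3, 1, -1, 5, 0] → max 5
[1, -1, 5, 0, -7] → max 5
[-1, 5, 0, -7, 2] → max 5
[5, 0, -7, 2, 8] → max 8
[0, -7, 2, 8, 1] → max 8
[-7, 2, 8, 1, -2] → max 8
[2, 8, 1, -2, -3] → max 8

9, 9, 9, 7, 7, 5, 5, 5, 8, 8, 8, 8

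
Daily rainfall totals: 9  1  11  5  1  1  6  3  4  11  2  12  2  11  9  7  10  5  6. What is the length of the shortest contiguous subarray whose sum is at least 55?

7

Extend right; whenever the sum reaches 55, record the length and shrink from the left:
add 9: running sum 9 < 55
add 1: running sum 10 < 55
add 11: running sum 21 < 55
add 5: running sum 26 < 55
add 1: running sum 27 < 55
add 1: running sum 28 < 55
add 6: running sum 34 < 55
add 3: running sum 37 < 55
add 4: running sum 41 < 55
add 11: running sum 52 < 55
add 2: running sum 54 < 55
add 12: shortest ending here [11, 5, 1, 1, 6, 3, 4, 11, 2, 12] sum 56, len 10
add 2: shortest ending here [11, 5, 1, 1, 6, 3, 4, 11, 2, 12, 2] sum 58, len 11
add 11: shortest ending here [5, 1, 1, 6, 3, 4, 11, 2, 12, 2, 11] sum 58, len 11
add 9: shortest ending here [6, 3, 4, 11, 2, 12, 2, 11, 9] sum 60, len 9
add 7: shortest ending here [4, 11, 2, 12, 2, 11, 9, 7] sum 58, len 8
add 10: shortest ending here [11, 2, 12, 2, 11, 9, 7, 10] sum 64, len 8
add 5: shortest ending here [12, 2, 11, 9, 7, 10, 5] sum 56, len 7
add 6: shortest ending here [12, 2, 11, 9, 7, 10, 5, 6] sum 62, len 8
Shortest qualifying length: 7.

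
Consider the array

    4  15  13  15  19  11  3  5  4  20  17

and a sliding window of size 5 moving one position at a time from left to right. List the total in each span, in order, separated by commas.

Sliding a size-5 window across the 11 values:
[4, 15, 13, 15, 19] → sum 66
[15, 13, 15, 19, 11] → sum 73
[13, 15, 19, 11, 3] → sum 61
[15, 19, 11, 3, 5] → sum 53
[19, 11, 3, 5, 4] → sum 42
[11, 3, 5, 4, 20] → sum 43
[3, 5, 4, 20, 17] → sum 49

66, 73, 61, 53, 42, 43, 49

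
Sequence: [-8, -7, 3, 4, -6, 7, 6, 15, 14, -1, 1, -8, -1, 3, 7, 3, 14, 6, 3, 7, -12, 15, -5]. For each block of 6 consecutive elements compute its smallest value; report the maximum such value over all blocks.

3

[-8, -7, 3, 4, -6, 7] → min -8
[-7, 3, 4, -6, 7, 6] → min -7
[3, 4, -6, 7, 6, 15] → min -6
[4, -6, 7, 6, 15, 14] → min -6
[-6, 7, 6, 15, 14, -1] → min -6
[7, 6, 15, 14, -1, 1] → min -1
[6, 15, 14, -1, 1, -8] → min -8
[15, 14, -1, 1, -8, -1] → min -8
[14, -1, 1, -8, -1, 3] → min -8
[-1, 1, -8, -1, 3, 7] → min -8
[1, -8, -1, 3, 7, 3] → min -8
[-8, -1, 3, 7, 3, 14] → min -8
[-1, 3, 7, 3, 14, 6] → min -1
[3, 7, 3, 14, 6, 3] → min 3
[7, 3, 14, 6, 3, 7] → min 3
[3, 14, 6, 3, 7, -12] → min -12
[14, 6, 3, 7, -12, 15] → min -12
[6, 3, 7, -12, 15, -5] → min -12
Maximum of these is 3.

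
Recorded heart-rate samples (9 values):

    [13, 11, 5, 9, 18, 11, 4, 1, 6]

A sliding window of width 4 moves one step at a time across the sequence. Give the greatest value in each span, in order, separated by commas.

Sliding a size-4 window across the 9 values:
13 11 5 9 → max 13
11 5 9 18 → max 18
5 9 18 11 → max 18
9 18 11 4 → max 18
18 11 4 1 → max 18
11 4 1 6 → max 11

13, 18, 18, 18, 18, 11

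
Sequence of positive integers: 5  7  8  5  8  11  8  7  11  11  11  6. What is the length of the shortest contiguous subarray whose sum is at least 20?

2

Extend right; whenever the sum reaches 20, record the length and shrink from the left:
add 5: running sum 5 < 20
add 7: running sum 12 < 20
add 8: shortest ending here [5, 7, 8] sum 20, len 3
add 5: shortest ending here [7, 8, 5] sum 20, len 3
add 8: shortest ending here [8, 5, 8] sum 21, len 3
add 11: shortest ending here [5, 8, 11] sum 24, len 3
add 8: shortest ending here [8, 11, 8] sum 27, len 3
add 7: shortest ending here [11, 8, 7] sum 26, len 3
add 11: shortest ending here [8, 7, 11] sum 26, len 3
add 11: shortest ending here [11, 11] sum 22, len 2
add 11: shortest ending here [11, 11] sum 22, len 2
add 6: shortest ending here [11, 11, 6] sum 28, len 3
Shortest qualifying length: 2.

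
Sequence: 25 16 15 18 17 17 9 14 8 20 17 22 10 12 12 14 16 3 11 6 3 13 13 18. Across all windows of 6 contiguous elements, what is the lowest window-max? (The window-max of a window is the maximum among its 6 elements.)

25 16 15 18 17 17 → max 25
16 15 18 17 17 9 → max 18
15 18 17 17 9 14 → max 18
18 17 17 9 14 8 → max 18
17 17 9 14 8 20 → max 20
17 9 14 8 20 17 → max 20
9 14 8 20 17 22 → max 22
14 8 20 17 22 10 → max 22
8 20 17 22 10 12 → max 22
20 17 22 10 12 12 → max 22
17 22 10 12 12 14 → max 22
22 10 12 12 14 16 → max 22
10 12 12 14 16 3 → max 16
12 12 14 16 3 11 → max 16
12 14 16 3 11 6 → max 16
14 16 3 11 6 3 → max 16
16 3 11 6 3 13 → max 16
3 11 6 3 13 13 → max 13
11 6 3 13 13 18 → max 18
Lowest of these is 13.

13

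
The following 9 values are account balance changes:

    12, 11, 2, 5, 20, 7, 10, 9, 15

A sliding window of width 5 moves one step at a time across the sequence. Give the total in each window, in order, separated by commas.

50, 45, 44, 51, 61

(12, 11, 2, 5, 20) → sum 50
(11, 2, 5, 20, 7) → sum 45
(2, 5, 20, 7, 10) → sum 44
(5, 20, 7, 10, 9) → sum 51
(20, 7, 10, 9, 15) → sum 61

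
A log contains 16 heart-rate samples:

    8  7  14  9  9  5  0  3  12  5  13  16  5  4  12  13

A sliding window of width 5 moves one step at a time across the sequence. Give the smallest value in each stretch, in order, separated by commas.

Sliding a size-5 window across the 16 values:
(8, 7, 14, 9, 9) → min 7
(7, 14, 9, 9, 5) → min 5
(14, 9, 9, 5, 0) → min 0
(9, 9, 5, 0, 3) → min 0
(9, 5, 0, 3, 12) → min 0
(5, 0, 3, 12, 5) → min 0
(0, 3, 12, 5, 13) → min 0
(3, 12, 5, 13, 16) → min 3
(12, 5, 13, 16, 5) → min 5
(5, 13, 16, 5, 4) → min 4
(13, 16, 5, 4, 12) → min 4
(16, 5, 4, 12, 13) → min 4

7, 5, 0, 0, 0, 0, 0, 3, 5, 4, 4, 4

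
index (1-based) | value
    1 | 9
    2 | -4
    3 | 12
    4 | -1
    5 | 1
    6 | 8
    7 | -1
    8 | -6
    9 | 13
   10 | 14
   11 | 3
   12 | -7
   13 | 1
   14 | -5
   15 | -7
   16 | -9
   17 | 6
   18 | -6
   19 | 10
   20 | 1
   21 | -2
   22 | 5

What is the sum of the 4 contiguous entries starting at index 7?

Elements at indices 7..10: -1, -6, 13, 14
sum(-1, -6, 13, 14) = 20

20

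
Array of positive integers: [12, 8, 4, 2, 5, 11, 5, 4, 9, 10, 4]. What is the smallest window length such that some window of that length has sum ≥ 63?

10

add 12: running sum 12 < 63
add 8: running sum 20 < 63
add 4: running sum 24 < 63
add 2: running sum 26 < 63
add 5: running sum 31 < 63
add 11: running sum 42 < 63
add 5: running sum 47 < 63
add 4: running sum 51 < 63
add 9: running sum 60 < 63
end 9: [12, 8, 4, 2, 5, 11, 5, 4, 9, 10] sum 70, len 10
end 10: [12, 8, 4, 2, 5, 11, 5, 4, 9, 10, 4] sum 74, len 11
Shortest qualifying length: 10.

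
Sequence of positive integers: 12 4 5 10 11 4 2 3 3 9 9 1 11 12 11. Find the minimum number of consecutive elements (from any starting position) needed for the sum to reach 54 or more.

7

Extend right; whenever the sum reaches 54, record the length and shrink from the left:
add 12: running sum 12 < 54
add 4: running sum 16 < 54
add 5: running sum 21 < 54
add 10: running sum 31 < 54
add 11: running sum 42 < 54
add 4: running sum 46 < 54
add 2: running sum 48 < 54
add 3: running sum 51 < 54
end 8: [12, 4, 5, 10, 11, 4, 2, 3, 3] sum 54, len 9
end 9: [12, 4, 5, 10, 11, 4, 2, 3, 3, 9] sum 63, len 10
end 10: [5, 10, 11, 4, 2, 3, 3, 9, 9] sum 56, len 9
end 11: [5, 10, 11, 4, 2, 3, 3, 9, 9, 1] sum 57, len 10
end 12: [10, 11, 4, 2, 3, 3, 9, 9, 1, 11] sum 63, len 10
end 13: [4, 2, 3, 3, 9, 9, 1, 11, 12] sum 54, len 9
end 14: [3, 9, 9, 1, 11, 12, 11] sum 56, len 7
Shortest qualifying length: 7.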